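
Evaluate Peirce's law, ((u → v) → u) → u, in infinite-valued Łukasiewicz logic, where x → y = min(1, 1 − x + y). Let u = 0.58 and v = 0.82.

u → v = min(1, 1 − 0.58 + 0.82) = min(1, 1.24) = 1.00
(u → v) → u = min(1, 1 − 1.00 + 0.58) = min(1, 0.58) = 0.58
((u → v) → u) → u = min(1, 1 − 0.58 + 0.58) = min(1, 1.00) = 1.00

1.00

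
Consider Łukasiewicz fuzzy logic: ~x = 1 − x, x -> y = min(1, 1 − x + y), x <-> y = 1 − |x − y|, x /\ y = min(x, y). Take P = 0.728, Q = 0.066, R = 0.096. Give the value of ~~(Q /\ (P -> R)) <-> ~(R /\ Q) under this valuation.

P -> R = min(1, 1 − 0.728 + 0.096) = min(1, 0.368) = 0.368
Q /\ (P -> R) = min(0.066, 0.368) = 0.066
~(Q /\ (P -> R)) = 1 − 0.066 = 0.934
~~(Q /\ (P -> R)) = 1 − 0.934 = 0.066
R /\ Q = min(0.096, 0.066) = 0.066
~(R /\ Q) = 1 − 0.066 = 0.934
~~(Q /\ (P -> R)) <-> ~(R /\ Q) = 1 − |0.066 − 0.934| = 1 − 0.868 = 0.132

0.132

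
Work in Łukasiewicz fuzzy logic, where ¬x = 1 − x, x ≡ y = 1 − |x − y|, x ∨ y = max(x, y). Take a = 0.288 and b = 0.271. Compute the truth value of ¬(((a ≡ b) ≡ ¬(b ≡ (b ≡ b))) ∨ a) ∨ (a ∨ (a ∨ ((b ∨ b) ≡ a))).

a ≡ b = 1 − |0.288 − 0.271| = 1 − 0.017 = 0.983
b ≡ b = 1 − |0.271 − 0.271| = 1 − 0.000 = 1.000
b ≡ (b ≡ b) = 1 − |0.271 − 1.000| = 1 − 0.729 = 0.271
¬(b ≡ (b ≡ b)) = 1 − 0.271 = 0.729
(a ≡ b) ≡ ¬(b ≡ (b ≡ b)) = 1 − |0.983 − 0.729| = 1 − 0.254 = 0.746
((a ≡ b) ≡ ¬(b ≡ (b ≡ b))) ∨ a = max(0.746, 0.288) = 0.746
¬(((a ≡ b) ≡ ¬(b ≡ (b ≡ b))) ∨ a) = 1 − 0.746 = 0.254
b ∨ b = max(0.271, 0.271) = 0.271
(b ∨ b) ≡ a = 1 − |0.271 − 0.288| = 1 − 0.017 = 0.983
a ∨ ((b ∨ b) ≡ a) = max(0.288, 0.983) = 0.983
a ∨ (a ∨ ((b ∨ b) ≡ a)) = max(0.288, 0.983) = 0.983
¬(((a ≡ b) ≡ ¬(b ≡ (b ≡ b))) ∨ a) ∨ (a ∨ (a ∨ ((b ∨ b) ≡ a))) = max(0.254, 0.983) = 0.983

0.983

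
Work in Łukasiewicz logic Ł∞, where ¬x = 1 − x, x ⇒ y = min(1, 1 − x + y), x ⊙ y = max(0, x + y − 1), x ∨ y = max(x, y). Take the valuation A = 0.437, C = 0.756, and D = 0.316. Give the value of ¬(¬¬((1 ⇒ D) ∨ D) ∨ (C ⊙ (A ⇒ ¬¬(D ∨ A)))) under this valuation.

1 ⇒ D = min(1, 1 − 1.000 + 0.316) = min(1, 0.316) = 0.316
(1 ⇒ D) ∨ D = max(0.316, 0.316) = 0.316
¬((1 ⇒ D) ∨ D) = 1 − 0.316 = 0.684
¬¬((1 ⇒ D) ∨ D) = 1 − 0.684 = 0.316
D ∨ A = max(0.316, 0.437) = 0.437
¬(D ∨ A) = 1 − 0.437 = 0.563
¬¬(D ∨ A) = 1 − 0.563 = 0.437
A ⇒ ¬¬(D ∨ A) = min(1, 1 − 0.437 + 0.437) = min(1, 1.000) = 1.000
C ⊙ (A ⇒ ¬¬(D ∨ A)) = max(0, 0.756 + 1.000 − 1) = max(0, 0.756) = 0.756
¬¬((1 ⇒ D) ∨ D) ∨ (C ⊙ (A ⇒ ¬¬(D ∨ A))) = max(0.316, 0.756) = 0.756
¬(¬¬((1 ⇒ D) ∨ D) ∨ (C ⊙ (A ⇒ ¬¬(D ∨ A)))) = 1 − 0.756 = 0.244

0.244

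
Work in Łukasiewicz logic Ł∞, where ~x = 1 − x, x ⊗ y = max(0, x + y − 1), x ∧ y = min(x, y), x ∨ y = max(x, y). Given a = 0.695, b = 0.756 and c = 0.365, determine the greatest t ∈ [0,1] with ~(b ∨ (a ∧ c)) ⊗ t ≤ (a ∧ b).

1.000

a ∧ c = min(0.695, 0.365) = 0.365
b ∨ (a ∧ c) = max(0.756, 0.365) = 0.756
~(b ∨ (a ∧ c)) = 1 − 0.756 = 0.244
So the left factor is ~(b ∨ (a ∧ c)) = 0.244.
a ∧ b = min(0.695, 0.756) = 0.695
So the right-hand bound is a ∧ b = 0.695.
The residuum of the Łukasiewicz t-norm gives the supremum: min(1, 1 − 0.244 + 0.695).
1 − 0.244 + 0.695 = 1.451, so t = min(1, 1.451) = 1.000.
Check: 0.244 ⊗ 1.000 = max(0, 0.244) = 0.244 ≤ 0.695.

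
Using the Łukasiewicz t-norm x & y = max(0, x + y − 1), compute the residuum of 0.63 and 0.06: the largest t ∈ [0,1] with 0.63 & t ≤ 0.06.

0.43

The residuum of the Łukasiewicz t-norm gives the supremum: min(1, 1 − 0.63 + 0.06).
1 − 0.63 + 0.06 = 0.43, so t = min(1, 0.43) = 0.43.
Check: 0.63 & 0.43 = max(0, 0.06) = 0.06 ≤ 0.06.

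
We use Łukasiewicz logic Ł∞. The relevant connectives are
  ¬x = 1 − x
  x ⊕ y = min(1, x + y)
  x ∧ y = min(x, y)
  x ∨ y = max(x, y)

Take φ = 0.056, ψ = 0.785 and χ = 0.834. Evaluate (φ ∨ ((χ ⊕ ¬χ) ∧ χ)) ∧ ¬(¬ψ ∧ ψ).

¬χ = 1 − 0.834 = 0.166
χ ⊕ ¬χ = min(1, 0.834 + 0.166) = min(1, 1.000) = 1.000
(χ ⊕ ¬χ) ∧ χ = min(1.000, 0.834) = 0.834
φ ∨ ((χ ⊕ ¬χ) ∧ χ) = max(0.056, 0.834) = 0.834
¬ψ = 1 − 0.785 = 0.215
¬ψ ∧ ψ = min(0.215, 0.785) = 0.215
¬(¬ψ ∧ ψ) = 1 − 0.215 = 0.785
(φ ∨ ((χ ⊕ ¬χ) ∧ χ)) ∧ ¬(¬ψ ∧ ψ) = min(0.834, 0.785) = 0.785

0.785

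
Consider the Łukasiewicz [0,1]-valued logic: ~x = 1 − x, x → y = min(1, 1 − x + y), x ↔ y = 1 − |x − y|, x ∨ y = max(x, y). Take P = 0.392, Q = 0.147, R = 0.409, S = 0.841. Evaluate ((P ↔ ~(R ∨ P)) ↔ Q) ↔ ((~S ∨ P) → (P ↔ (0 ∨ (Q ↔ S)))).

R ∨ P = max(0.409, 0.392) = 0.409
~(R ∨ P) = 1 − 0.409 = 0.591
P ↔ ~(R ∨ P) = 1 − |0.392 − 0.591| = 1 − 0.199 = 0.801
(P ↔ ~(R ∨ P)) ↔ Q = 1 − |0.801 − 0.147| = 1 − 0.654 = 0.346
~S = 1 − 0.841 = 0.159
~S ∨ P = max(0.159, 0.392) = 0.392
Q ↔ S = 1 − |0.147 − 0.841| = 1 − 0.694 = 0.306
0 ∨ (Q ↔ S) = max(0.000, 0.306) = 0.306
P ↔ (0 ∨ (Q ↔ S)) = 1 − |0.392 − 0.306| = 1 − 0.086 = 0.914
(~S ∨ P) → (P ↔ (0 ∨ (Q ↔ S))) = min(1, 1 − 0.392 + 0.914) = min(1, 1.522) = 1.000
((P ↔ ~(R ∨ P)) ↔ Q) ↔ ((~S ∨ P) → (P ↔ (0 ∨ (Q ↔ S)))) = 1 − |0.346 − 1.000| = 1 − 0.654 = 0.346

0.346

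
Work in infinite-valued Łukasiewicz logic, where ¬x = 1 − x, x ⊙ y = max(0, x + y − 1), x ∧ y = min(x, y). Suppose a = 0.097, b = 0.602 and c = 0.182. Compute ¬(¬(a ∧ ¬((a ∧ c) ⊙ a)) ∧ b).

0.398

a ∧ c = min(0.097, 0.182) = 0.097
(a ∧ c) ⊙ a = max(0, 0.097 + 0.097 − 1) = max(0, -0.806) = 0.000
¬((a ∧ c) ⊙ a) = 1 − 0.000 = 1.000
a ∧ ¬((a ∧ c) ⊙ a) = min(0.097, 1.000) = 0.097
¬(a ∧ ¬((a ∧ c) ⊙ a)) = 1 − 0.097 = 0.903
¬(a ∧ ¬((a ∧ c) ⊙ a)) ∧ b = min(0.903, 0.602) = 0.602
¬(¬(a ∧ ¬((a ∧ c) ⊙ a)) ∧ b) = 1 − 0.602 = 0.398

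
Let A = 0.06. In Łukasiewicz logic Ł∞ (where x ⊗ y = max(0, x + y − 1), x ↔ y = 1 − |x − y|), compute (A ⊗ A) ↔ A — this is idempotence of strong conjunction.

0.94

A ⊗ A = max(0, 0.06 + 0.06 − 1) = max(0, -0.88) = 0.00
(A ⊗ A) ↔ A = 1 − |0.00 − 0.06| = 1 − 0.06 = 0.94
(The value 0.94 < 1 shows this instance is not satisfied; fails in Ł∞ since a ⊗ a = max(0, 2a−1) ≠ a in general.)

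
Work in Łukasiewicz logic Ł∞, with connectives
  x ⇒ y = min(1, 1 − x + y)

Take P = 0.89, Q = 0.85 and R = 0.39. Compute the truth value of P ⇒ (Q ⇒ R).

Q ⇒ R = min(1, 1 − 0.85 + 0.39) = min(1, 0.54) = 0.54
P ⇒ (Q ⇒ R) = min(1, 1 − 0.89 + 0.54) = min(1, 0.65) = 0.65

0.65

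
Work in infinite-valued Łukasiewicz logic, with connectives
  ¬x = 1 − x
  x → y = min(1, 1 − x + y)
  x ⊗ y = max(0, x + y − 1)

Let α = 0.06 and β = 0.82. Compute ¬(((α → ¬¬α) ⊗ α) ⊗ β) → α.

0.06

¬α = 1 − 0.06 = 0.94
¬¬α = 1 − 0.94 = 0.06
α → ¬¬α = min(1, 1 − 0.06 + 0.06) = min(1, 1.00) = 1.00
(α → ¬¬α) ⊗ α = max(0, 1.00 + 0.06 − 1) = max(0, 0.06) = 0.06
((α → ¬¬α) ⊗ α) ⊗ β = max(0, 0.06 + 0.82 − 1) = max(0, -0.12) = 0.00
¬(((α → ¬¬α) ⊗ α) ⊗ β) = 1 − 0.00 = 1.00
¬(((α → ¬¬α) ⊗ α) ⊗ β) → α = min(1, 1 − 1.00 + 0.06) = min(1, 0.06) = 0.06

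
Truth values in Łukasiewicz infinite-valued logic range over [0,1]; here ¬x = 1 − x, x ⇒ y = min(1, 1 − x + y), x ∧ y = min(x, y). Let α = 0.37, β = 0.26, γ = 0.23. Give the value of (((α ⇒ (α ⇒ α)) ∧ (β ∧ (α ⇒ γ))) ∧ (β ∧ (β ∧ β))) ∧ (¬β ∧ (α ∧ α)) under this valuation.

α ⇒ α = min(1, 1 − 0.37 + 0.37) = min(1, 1.00) = 1.00
α ⇒ (α ⇒ α) = min(1, 1 − 0.37 + 1.00) = min(1, 1.63) = 1.00
α ⇒ γ = min(1, 1 − 0.37 + 0.23) = min(1, 0.86) = 0.86
β ∧ (α ⇒ γ) = min(0.26, 0.86) = 0.26
(α ⇒ (α ⇒ α)) ∧ (β ∧ (α ⇒ γ)) = min(1.00, 0.26) = 0.26
β ∧ β = min(0.26, 0.26) = 0.26
β ∧ (β ∧ β) = min(0.26, 0.26) = 0.26
((α ⇒ (α ⇒ α)) ∧ (β ∧ (α ⇒ γ))) ∧ (β ∧ (β ∧ β)) = min(0.26, 0.26) = 0.26
¬β = 1 − 0.26 = 0.74
α ∧ α = min(0.37, 0.37) = 0.37
¬β ∧ (α ∧ α) = min(0.74, 0.37) = 0.37
(((α ⇒ (α ⇒ α)) ∧ (β ∧ (α ⇒ γ))) ∧ (β ∧ (β ∧ β))) ∧ (¬β ∧ (α ∧ α)) = min(0.26, 0.37) = 0.26

0.26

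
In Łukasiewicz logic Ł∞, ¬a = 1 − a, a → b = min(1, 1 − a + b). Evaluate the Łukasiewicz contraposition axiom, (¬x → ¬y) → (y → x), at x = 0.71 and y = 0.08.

1.00

¬x = 1 − 0.71 = 0.29
¬y = 1 − 0.08 = 0.92
¬x → ¬y = min(1, 1 − 0.29 + 0.92) = min(1, 1.63) = 1.00
y → x = min(1, 1 − 0.08 + 0.71) = min(1, 1.63) = 1.00
(¬x → ¬y) → (y → x) = min(1, 1 − 1.00 + 1.00) = min(1, 1.00) = 1.00
(As expected: an axiom of Ł∞, always 1.)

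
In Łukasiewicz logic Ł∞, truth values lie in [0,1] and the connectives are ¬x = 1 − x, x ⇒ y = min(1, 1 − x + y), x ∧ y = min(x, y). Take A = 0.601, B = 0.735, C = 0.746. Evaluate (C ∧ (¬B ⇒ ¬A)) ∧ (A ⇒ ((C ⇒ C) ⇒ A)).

¬B = 1 − 0.735 = 0.265
¬A = 1 − 0.601 = 0.399
¬B ⇒ ¬A = min(1, 1 − 0.265 + 0.399) = min(1, 1.134) = 1.000
C ∧ (¬B ⇒ ¬A) = min(0.746, 1.000) = 0.746
C ⇒ C = min(1, 1 − 0.746 + 0.746) = min(1, 1.000) = 1.000
(C ⇒ C) ⇒ A = min(1, 1 − 1.000 + 0.601) = min(1, 0.601) = 0.601
A ⇒ ((C ⇒ C) ⇒ A) = min(1, 1 − 0.601 + 0.601) = min(1, 1.000) = 1.000
(C ∧ (¬B ⇒ ¬A)) ∧ (A ⇒ ((C ⇒ C) ⇒ A)) = min(0.746, 1.000) = 0.746

0.746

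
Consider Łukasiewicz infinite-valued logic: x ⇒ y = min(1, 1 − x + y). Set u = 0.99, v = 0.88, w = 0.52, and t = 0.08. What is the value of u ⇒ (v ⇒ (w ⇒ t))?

w ⇒ t = min(1, 1 − 0.52 + 0.08) = min(1, 0.56) = 0.56
v ⇒ (w ⇒ t) = min(1, 1 − 0.88 + 0.56) = min(1, 0.68) = 0.68
u ⇒ (v ⇒ (w ⇒ t)) = min(1, 1 − 0.99 + 0.68) = min(1, 0.69) = 0.69

0.69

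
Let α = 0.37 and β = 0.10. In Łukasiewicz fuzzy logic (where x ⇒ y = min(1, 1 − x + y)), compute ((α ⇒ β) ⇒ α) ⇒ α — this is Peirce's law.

0.73

α ⇒ β = min(1, 1 − 0.37 + 0.10) = min(1, 0.73) = 0.73
(α ⇒ β) ⇒ α = min(1, 1 − 0.73 + 0.37) = min(1, 0.64) = 0.64
((α ⇒ β) ⇒ α) ⇒ α = min(1, 1 − 0.64 + 0.37) = min(1, 0.73) = 0.73
(The value 0.73 < 1 shows this instance is not satisfied; not a Ł∞-tautology in general.)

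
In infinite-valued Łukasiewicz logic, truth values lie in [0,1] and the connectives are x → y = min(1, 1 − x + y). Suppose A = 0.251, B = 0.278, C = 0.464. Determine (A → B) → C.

A → B = min(1, 1 − 0.251 + 0.278) = min(1, 1.027) = 1.000
(A → B) → C = min(1, 1 − 1.000 + 0.464) = min(1, 0.464) = 0.464

0.464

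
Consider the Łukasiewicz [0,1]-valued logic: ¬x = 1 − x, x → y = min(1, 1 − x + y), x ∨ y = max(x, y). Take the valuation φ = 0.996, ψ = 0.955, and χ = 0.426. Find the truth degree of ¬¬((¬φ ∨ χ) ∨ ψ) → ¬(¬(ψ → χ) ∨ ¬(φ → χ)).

0.475

¬φ = 1 − 0.996 = 0.004
¬φ ∨ χ = max(0.004, 0.426) = 0.426
(¬φ ∨ χ) ∨ ψ = max(0.426, 0.955) = 0.955
¬((¬φ ∨ χ) ∨ ψ) = 1 − 0.955 = 0.045
¬¬((¬φ ∨ χ) ∨ ψ) = 1 − 0.045 = 0.955
ψ → χ = min(1, 1 − 0.955 + 0.426) = min(1, 0.471) = 0.471
¬(ψ → χ) = 1 − 0.471 = 0.529
φ → χ = min(1, 1 − 0.996 + 0.426) = min(1, 0.430) = 0.430
¬(φ → χ) = 1 − 0.430 = 0.570
¬(ψ → χ) ∨ ¬(φ → χ) = max(0.529, 0.570) = 0.570
¬(¬(ψ → χ) ∨ ¬(φ → χ)) = 1 − 0.570 = 0.430
¬¬((¬φ ∨ χ) ∨ ψ) → ¬(¬(ψ → χ) ∨ ¬(φ → χ)) = min(1, 1 − 0.955 + 0.430) = min(1, 0.475) = 0.475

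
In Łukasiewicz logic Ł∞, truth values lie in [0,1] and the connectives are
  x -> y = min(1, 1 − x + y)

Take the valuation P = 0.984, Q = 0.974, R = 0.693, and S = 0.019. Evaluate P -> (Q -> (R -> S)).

0.368

R -> S = min(1, 1 − 0.693 + 0.019) = min(1, 0.326) = 0.326
Q -> (R -> S) = min(1, 1 − 0.974 + 0.326) = min(1, 0.352) = 0.352
P -> (Q -> (R -> S)) = min(1, 1 − 0.984 + 0.352) = min(1, 0.368) = 0.368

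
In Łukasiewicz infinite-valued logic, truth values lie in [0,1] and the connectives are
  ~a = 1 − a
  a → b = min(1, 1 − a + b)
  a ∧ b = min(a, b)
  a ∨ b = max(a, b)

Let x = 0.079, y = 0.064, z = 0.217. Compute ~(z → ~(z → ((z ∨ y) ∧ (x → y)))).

0.217

z ∨ y = max(0.217, 0.064) = 0.217
x → y = min(1, 1 − 0.079 + 0.064) = min(1, 0.985) = 0.985
(z ∨ y) ∧ (x → y) = min(0.217, 0.985) = 0.217
z → ((z ∨ y) ∧ (x → y)) = min(1, 1 − 0.217 + 0.217) = min(1, 1.000) = 1.000
~(z → ((z ∨ y) ∧ (x → y))) = 1 − 1.000 = 0.000
z → ~(z → ((z ∨ y) ∧ (x → y))) = min(1, 1 − 0.217 + 0.000) = min(1, 0.783) = 0.783
~(z → ~(z → ((z ∨ y) ∧ (x → y)))) = 1 − 0.783 = 0.217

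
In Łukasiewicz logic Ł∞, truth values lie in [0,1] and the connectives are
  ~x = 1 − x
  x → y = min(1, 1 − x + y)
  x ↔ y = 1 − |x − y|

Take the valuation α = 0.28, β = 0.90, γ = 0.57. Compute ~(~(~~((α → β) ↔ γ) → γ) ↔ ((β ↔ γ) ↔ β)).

0.77

α → β = min(1, 1 − 0.28 + 0.90) = min(1, 1.62) = 1.00
(α → β) ↔ γ = 1 − |1.00 − 0.57| = 1 − 0.43 = 0.57
~((α → β) ↔ γ) = 1 − 0.57 = 0.43
~~((α → β) ↔ γ) = 1 − 0.43 = 0.57
~~((α → β) ↔ γ) → γ = min(1, 1 − 0.57 + 0.57) = min(1, 1.00) = 1.00
~(~~((α → β) ↔ γ) → γ) = 1 − 1.00 = 0.00
β ↔ γ = 1 − |0.90 − 0.57| = 1 − 0.33 = 0.67
(β ↔ γ) ↔ β = 1 − |0.67 − 0.90| = 1 − 0.23 = 0.77
~(~~((α → β) ↔ γ) → γ) ↔ ((β ↔ γ) ↔ β) = 1 − |0.00 − 0.77| = 1 − 0.77 = 0.23
~(~(~~((α → β) ↔ γ) → γ) ↔ ((β ↔ γ) ↔ β)) = 1 − 0.23 = 0.77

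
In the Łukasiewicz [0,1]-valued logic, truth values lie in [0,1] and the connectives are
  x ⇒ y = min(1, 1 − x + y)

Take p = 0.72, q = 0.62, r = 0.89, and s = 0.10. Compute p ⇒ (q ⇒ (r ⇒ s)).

0.87

r ⇒ s = min(1, 1 − 0.89 + 0.10) = min(1, 0.21) = 0.21
q ⇒ (r ⇒ s) = min(1, 1 − 0.62 + 0.21) = min(1, 0.59) = 0.59
p ⇒ (q ⇒ (r ⇒ s)) = min(1, 1 − 0.72 + 0.59) = min(1, 0.87) = 0.87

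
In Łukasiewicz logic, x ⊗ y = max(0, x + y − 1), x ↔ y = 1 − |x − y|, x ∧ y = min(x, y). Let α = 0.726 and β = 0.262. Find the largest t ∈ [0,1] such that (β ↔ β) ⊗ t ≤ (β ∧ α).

β ↔ β = 1 − |0.262 − 0.262| = 1 − 0.000 = 1.000
So the left factor is β ↔ β = 1.000.
β ∧ α = min(0.262, 0.726) = 0.262
So the right-hand bound is β ∧ α = 0.262.
The residuum of the Łukasiewicz t-norm gives the supremum: min(1, 1 − 1.000 + 0.262).
1 − 1.000 + 0.262 = 0.262, so t = min(1, 0.262) = 0.262.
Check: 1.000 ⊗ 0.262 = max(0, 0.262) = 0.262 ≤ 0.262.

0.262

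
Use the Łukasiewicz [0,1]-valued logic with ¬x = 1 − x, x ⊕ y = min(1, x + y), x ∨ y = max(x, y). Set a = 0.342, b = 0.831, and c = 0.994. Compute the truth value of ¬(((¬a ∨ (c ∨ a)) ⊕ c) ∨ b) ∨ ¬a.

0.658

¬a = 1 − 0.342 = 0.658
c ∨ a = max(0.994, 0.342) = 0.994
¬a ∨ (c ∨ a) = max(0.658, 0.994) = 0.994
(¬a ∨ (c ∨ a)) ⊕ c = min(1, 0.994 + 0.994) = min(1, 1.988) = 1.000
((¬a ∨ (c ∨ a)) ⊕ c) ∨ b = max(1.000, 0.831) = 1.000
¬(((¬a ∨ (c ∨ a)) ⊕ c) ∨ b) = 1 − 1.000 = 0.000
¬(((¬a ∨ (c ∨ a)) ⊕ c) ∨ b) ∨ ¬a = max(0.000, 0.658) = 0.658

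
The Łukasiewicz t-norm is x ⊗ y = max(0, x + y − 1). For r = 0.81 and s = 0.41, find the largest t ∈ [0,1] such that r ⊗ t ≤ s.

0.60

The residuum of the Łukasiewicz t-norm gives the supremum: min(1, 1 − 0.81 + 0.41).
1 − 0.81 + 0.41 = 0.60, so t = min(1, 0.60) = 0.60.
Check: 0.81 ⊗ 0.60 = max(0, 0.41) = 0.41 ≤ 0.41.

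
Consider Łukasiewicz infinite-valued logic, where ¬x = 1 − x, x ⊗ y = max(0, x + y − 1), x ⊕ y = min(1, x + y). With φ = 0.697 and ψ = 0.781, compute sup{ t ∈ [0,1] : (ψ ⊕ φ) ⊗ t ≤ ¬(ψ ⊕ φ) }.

ψ ⊕ φ = min(1, 0.781 + 0.697) = min(1, 1.478) = 1.000
So the left factor is ψ ⊕ φ = 1.000.
¬(ψ ⊕ φ) = 1 − 1.000 = 0.000
So the right-hand bound is ¬(ψ ⊕ φ) = 0.000.
The residuum of the Łukasiewicz t-norm gives the supremum: min(1, 1 − 1.000 + 0.000).
1 − 1.000 + 0.000 = 0.000, so t = min(1, 0.000) = 0.000.
Check: 1.000 ⊗ 0.000 = max(0, 0.000) = 0.000 ≤ 0.000.

0.000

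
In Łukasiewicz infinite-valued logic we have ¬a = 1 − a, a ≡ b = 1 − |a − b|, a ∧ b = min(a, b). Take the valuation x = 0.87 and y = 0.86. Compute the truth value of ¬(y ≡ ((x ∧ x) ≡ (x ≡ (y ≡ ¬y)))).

0.32

x ∧ x = min(0.87, 0.87) = 0.87
¬y = 1 − 0.86 = 0.14
y ≡ ¬y = 1 − |0.86 − 0.14| = 1 − 0.72 = 0.28
x ≡ (y ≡ ¬y) = 1 − |0.87 − 0.28| = 1 − 0.59 = 0.41
(x ∧ x) ≡ (x ≡ (y ≡ ¬y)) = 1 − |0.87 − 0.41| = 1 − 0.46 = 0.54
y ≡ ((x ∧ x) ≡ (x ≡ (y ≡ ¬y))) = 1 − |0.86 − 0.54| = 1 − 0.32 = 0.68
¬(y ≡ ((x ∧ x) ≡ (x ≡ (y ≡ ¬y)))) = 1 − 0.68 = 0.32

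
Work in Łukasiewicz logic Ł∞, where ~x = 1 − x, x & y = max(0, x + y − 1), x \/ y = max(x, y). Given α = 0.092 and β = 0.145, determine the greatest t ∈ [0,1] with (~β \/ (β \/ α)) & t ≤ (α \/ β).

0.290

~β = 1 − 0.145 = 0.855
β \/ α = max(0.145, 0.092) = 0.145
~β \/ (β \/ α) = max(0.855, 0.145) = 0.855
So the left factor is ~β \/ (β \/ α) = 0.855.
α \/ β = max(0.092, 0.145) = 0.145
So the right-hand bound is α \/ β = 0.145.
The residuum of the Łukasiewicz t-norm gives the supremum: min(1, 1 − 0.855 + 0.145).
1 − 0.855 + 0.145 = 0.290, so t = min(1, 0.290) = 0.290.
Check: 0.855 & 0.290 = max(0, 0.145) = 0.145 ≤ 0.145.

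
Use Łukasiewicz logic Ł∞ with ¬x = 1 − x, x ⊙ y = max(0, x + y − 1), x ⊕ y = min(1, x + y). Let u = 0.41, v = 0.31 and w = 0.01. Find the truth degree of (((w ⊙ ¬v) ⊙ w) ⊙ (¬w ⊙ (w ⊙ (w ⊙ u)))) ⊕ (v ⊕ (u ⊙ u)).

0.31

¬v = 1 − 0.31 = 0.69
w ⊙ ¬v = max(0, 0.01 + 0.69 − 1) = max(0, -0.30) = 0.00
(w ⊙ ¬v) ⊙ w = max(0, 0.00 + 0.01 − 1) = max(0, -0.99) = 0.00
¬w = 1 − 0.01 = 0.99
w ⊙ u = max(0, 0.01 + 0.41 − 1) = max(0, -0.58) = 0.00
w ⊙ (w ⊙ u) = max(0, 0.01 + 0.00 − 1) = max(0, -0.99) = 0.00
¬w ⊙ (w ⊙ (w ⊙ u)) = max(0, 0.99 + 0.00 − 1) = max(0, -0.01) = 0.00
((w ⊙ ¬v) ⊙ w) ⊙ (¬w ⊙ (w ⊙ (w ⊙ u))) = max(0, 0.00 + 0.00 − 1) = max(0, -1.00) = 0.00
u ⊙ u = max(0, 0.41 + 0.41 − 1) = max(0, -0.18) = 0.00
v ⊕ (u ⊙ u) = min(1, 0.31 + 0.00) = min(1, 0.31) = 0.31
(((w ⊙ ¬v) ⊙ w) ⊙ (¬w ⊙ (w ⊙ (w ⊙ u)))) ⊕ (v ⊕ (u ⊙ u)) = min(1, 0.00 + 0.31) = min(1, 0.31) = 0.31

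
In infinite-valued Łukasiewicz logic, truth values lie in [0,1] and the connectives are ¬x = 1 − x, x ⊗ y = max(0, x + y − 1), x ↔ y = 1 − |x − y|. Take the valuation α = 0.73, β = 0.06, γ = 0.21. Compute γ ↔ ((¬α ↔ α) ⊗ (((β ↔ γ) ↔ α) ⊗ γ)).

0.79

¬α = 1 − 0.73 = 0.27
¬α ↔ α = 1 − |0.27 − 0.73| = 1 − 0.46 = 0.54
β ↔ γ = 1 − |0.06 − 0.21| = 1 − 0.15 = 0.85
(β ↔ γ) ↔ α = 1 − |0.85 − 0.73| = 1 − 0.12 = 0.88
((β ↔ γ) ↔ α) ⊗ γ = max(0, 0.88 + 0.21 − 1) = max(0, 0.09) = 0.09
(¬α ↔ α) ⊗ (((β ↔ γ) ↔ α) ⊗ γ) = max(0, 0.54 + 0.09 − 1) = max(0, -0.37) = 0.00
γ ↔ ((¬α ↔ α) ⊗ (((β ↔ γ) ↔ α) ⊗ γ)) = 1 − |0.21 − 0.00| = 1 − 0.21 = 0.79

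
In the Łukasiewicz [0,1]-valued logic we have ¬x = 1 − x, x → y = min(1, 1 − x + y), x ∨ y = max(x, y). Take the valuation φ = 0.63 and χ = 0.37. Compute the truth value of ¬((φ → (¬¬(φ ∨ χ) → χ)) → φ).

0.37

φ ∨ χ = max(0.63, 0.37) = 0.63
¬(φ ∨ χ) = 1 − 0.63 = 0.37
¬¬(φ ∨ χ) = 1 − 0.37 = 0.63
¬¬(φ ∨ χ) → χ = min(1, 1 − 0.63 + 0.37) = min(1, 0.74) = 0.74
φ → (¬¬(φ ∨ χ) → χ) = min(1, 1 − 0.63 + 0.74) = min(1, 1.11) = 1.00
(φ → (¬¬(φ ∨ χ) → χ)) → φ = min(1, 1 − 1.00 + 0.63) = min(1, 0.63) = 0.63
¬((φ → (¬¬(φ ∨ χ) → χ)) → φ) = 1 − 0.63 = 0.37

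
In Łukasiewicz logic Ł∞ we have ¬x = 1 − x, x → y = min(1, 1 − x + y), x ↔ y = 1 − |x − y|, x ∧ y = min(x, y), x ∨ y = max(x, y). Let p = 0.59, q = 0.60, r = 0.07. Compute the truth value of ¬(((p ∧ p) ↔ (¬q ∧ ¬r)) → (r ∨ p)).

0.22

p ∧ p = min(0.59, 0.59) = 0.59
¬q = 1 − 0.60 = 0.40
¬r = 1 − 0.07 = 0.93
¬q ∧ ¬r = min(0.40, 0.93) = 0.40
(p ∧ p) ↔ (¬q ∧ ¬r) = 1 − |0.59 − 0.40| = 1 − 0.19 = 0.81
r ∨ p = max(0.07, 0.59) = 0.59
((p ∧ p) ↔ (¬q ∧ ¬r)) → (r ∨ p) = min(1, 1 − 0.81 + 0.59) = min(1, 0.78) = 0.78
¬(((p ∧ p) ↔ (¬q ∧ ¬r)) → (r ∨ p)) = 1 − 0.78 = 0.22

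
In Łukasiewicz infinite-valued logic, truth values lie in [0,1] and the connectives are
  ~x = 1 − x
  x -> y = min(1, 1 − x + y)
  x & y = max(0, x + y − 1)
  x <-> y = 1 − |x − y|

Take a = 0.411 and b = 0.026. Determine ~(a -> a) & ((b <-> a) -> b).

a -> a = min(1, 1 − 0.411 + 0.411) = min(1, 1.000) = 1.000
~(a -> a) = 1 − 1.000 = 0.000
b <-> a = 1 − |0.026 − 0.411| = 1 − 0.385 = 0.615
(b <-> a) -> b = min(1, 1 − 0.615 + 0.026) = min(1, 0.411) = 0.411
~(a -> a) & ((b <-> a) -> b) = max(0, 0.000 + 0.411 − 1) = max(0, -0.589) = 0.000

0.000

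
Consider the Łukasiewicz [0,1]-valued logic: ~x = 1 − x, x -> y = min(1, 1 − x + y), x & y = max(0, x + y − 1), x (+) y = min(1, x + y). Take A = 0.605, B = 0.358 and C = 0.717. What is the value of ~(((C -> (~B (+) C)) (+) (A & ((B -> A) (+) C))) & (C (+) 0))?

0.283

~B = 1 − 0.358 = 0.642
~B (+) C = min(1, 0.642 + 0.717) = min(1, 1.359) = 1.000
C -> (~B (+) C) = min(1, 1 − 0.717 + 1.000) = min(1, 1.283) = 1.000
B -> A = min(1, 1 − 0.358 + 0.605) = min(1, 1.247) = 1.000
(B -> A) (+) C = min(1, 1.000 + 0.717) = min(1, 1.717) = 1.000
A & ((B -> A) (+) C) = max(0, 0.605 + 1.000 − 1) = max(0, 0.605) = 0.605
(C -> (~B (+) C)) (+) (A & ((B -> A) (+) C)) = min(1, 1.000 + 0.605) = min(1, 1.605) = 1.000
C (+) 0 = min(1, 0.717 + 0.000) = min(1, 0.717) = 0.717
((C -> (~B (+) C)) (+) (A & ((B -> A) (+) C))) & (C (+) 0) = max(0, 1.000 + 0.717 − 1) = max(0, 0.717) = 0.717
~(((C -> (~B (+) C)) (+) (A & ((B -> A) (+) C))) & (C (+) 0)) = 1 − 0.717 = 0.283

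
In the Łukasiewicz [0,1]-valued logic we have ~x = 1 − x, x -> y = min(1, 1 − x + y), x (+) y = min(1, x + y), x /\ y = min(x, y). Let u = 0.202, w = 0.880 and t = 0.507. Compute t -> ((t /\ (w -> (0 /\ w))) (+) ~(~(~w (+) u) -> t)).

0 /\ w = min(0.000, 0.880) = 0.000
w -> (0 /\ w) = min(1, 1 − 0.880 + 0.000) = min(1, 0.120) = 0.120
t /\ (w -> (0 /\ w)) = min(0.507, 0.120) = 0.120
~w = 1 − 0.880 = 0.120
~w (+) u = min(1, 0.120 + 0.202) = min(1, 0.322) = 0.322
~(~w (+) u) = 1 − 0.322 = 0.678
~(~w (+) u) -> t = min(1, 1 − 0.678 + 0.507) = min(1, 0.829) = 0.829
~(~(~w (+) u) -> t) = 1 − 0.829 = 0.171
(t /\ (w -> (0 /\ w))) (+) ~(~(~w (+) u) -> t) = min(1, 0.120 + 0.171) = min(1, 0.291) = 0.291
t -> ((t /\ (w -> (0 /\ w))) (+) ~(~(~w (+) u) -> t)) = min(1, 1 − 0.507 + 0.291) = min(1, 0.784) = 0.784

0.784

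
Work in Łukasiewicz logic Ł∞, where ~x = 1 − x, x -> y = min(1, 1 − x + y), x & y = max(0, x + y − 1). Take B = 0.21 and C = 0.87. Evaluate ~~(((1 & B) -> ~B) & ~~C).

0.87

1 & B = max(0, 1.00 + 0.21 − 1) = max(0, 0.21) = 0.21
~B = 1 − 0.21 = 0.79
(1 & B) -> ~B = min(1, 1 − 0.21 + 0.79) = min(1, 1.58) = 1.00
~C = 1 − 0.87 = 0.13
~~C = 1 − 0.13 = 0.87
((1 & B) -> ~B) & ~~C = max(0, 1.00 + 0.87 − 1) = max(0, 0.87) = 0.87
~(((1 & B) -> ~B) & ~~C) = 1 − 0.87 = 0.13
~~(((1 & B) -> ~B) & ~~C) = 1 − 0.13 = 0.87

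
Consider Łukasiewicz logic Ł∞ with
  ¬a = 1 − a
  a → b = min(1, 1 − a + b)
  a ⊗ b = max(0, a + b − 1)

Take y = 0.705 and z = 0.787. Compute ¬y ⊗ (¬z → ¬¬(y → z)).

¬y = 1 − 0.705 = 0.295
¬z = 1 − 0.787 = 0.213
y → z = min(1, 1 − 0.705 + 0.787) = min(1, 1.082) = 1.000
¬(y → z) = 1 − 1.000 = 0.000
¬¬(y → z) = 1 − 0.000 = 1.000
¬z → ¬¬(y → z) = min(1, 1 − 0.213 + 1.000) = min(1, 1.787) = 1.000
¬y ⊗ (¬z → ¬¬(y → z)) = max(0, 0.295 + 1.000 − 1) = max(0, 0.295) = 0.295

0.295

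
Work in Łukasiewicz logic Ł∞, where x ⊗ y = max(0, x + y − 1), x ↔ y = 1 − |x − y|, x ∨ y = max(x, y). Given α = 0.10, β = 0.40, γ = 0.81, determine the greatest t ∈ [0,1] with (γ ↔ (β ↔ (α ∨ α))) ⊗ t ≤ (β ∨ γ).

α ∨ α = max(0.10, 0.10) = 0.10
β ↔ (α ∨ α) = 1 − |0.40 − 0.10| = 1 − 0.30 = 0.70
γ ↔ (β ↔ (α ∨ α)) = 1 − |0.81 − 0.70| = 1 − 0.11 = 0.89
So the left factor is γ ↔ (β ↔ (α ∨ α)) = 0.89.
β ∨ γ = max(0.40, 0.81) = 0.81
So the right-hand bound is β ∨ γ = 0.81.
The residuum of the Łukasiewicz t-norm gives the supremum: min(1, 1 − 0.89 + 0.81).
1 − 0.89 + 0.81 = 0.92, so t = min(1, 0.92) = 0.92.
Check: 0.89 ⊗ 0.92 = max(0, 0.81) = 0.81 ≤ 0.81.

0.92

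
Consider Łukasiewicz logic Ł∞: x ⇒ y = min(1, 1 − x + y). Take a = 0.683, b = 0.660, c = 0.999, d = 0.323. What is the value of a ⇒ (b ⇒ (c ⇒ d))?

c ⇒ d = min(1, 1 − 0.999 + 0.323) = min(1, 0.324) = 0.324
b ⇒ (c ⇒ d) = min(1, 1 − 0.660 + 0.324) = min(1, 0.664) = 0.664
a ⇒ (b ⇒ (c ⇒ d)) = min(1, 1 − 0.683 + 0.664) = min(1, 0.981) = 0.981

0.981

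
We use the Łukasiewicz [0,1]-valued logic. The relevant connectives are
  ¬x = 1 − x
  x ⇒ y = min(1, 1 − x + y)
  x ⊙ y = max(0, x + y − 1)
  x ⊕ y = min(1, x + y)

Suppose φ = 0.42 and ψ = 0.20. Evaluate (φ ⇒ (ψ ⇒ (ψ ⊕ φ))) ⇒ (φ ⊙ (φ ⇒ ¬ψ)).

0.42

ψ ⊕ φ = min(1, 0.20 + 0.42) = min(1, 0.62) = 0.62
ψ ⇒ (ψ ⊕ φ) = min(1, 1 − 0.20 + 0.62) = min(1, 1.42) = 1.00
φ ⇒ (ψ ⇒ (ψ ⊕ φ)) = min(1, 1 − 0.42 + 1.00) = min(1, 1.58) = 1.00
¬ψ = 1 − 0.20 = 0.80
φ ⇒ ¬ψ = min(1, 1 − 0.42 + 0.80) = min(1, 1.38) = 1.00
φ ⊙ (φ ⇒ ¬ψ) = max(0, 0.42 + 1.00 − 1) = max(0, 0.42) = 0.42
(φ ⇒ (ψ ⇒ (ψ ⊕ φ))) ⇒ (φ ⊙ (φ ⇒ ¬ψ)) = min(1, 1 − 1.00 + 0.42) = min(1, 0.42) = 0.42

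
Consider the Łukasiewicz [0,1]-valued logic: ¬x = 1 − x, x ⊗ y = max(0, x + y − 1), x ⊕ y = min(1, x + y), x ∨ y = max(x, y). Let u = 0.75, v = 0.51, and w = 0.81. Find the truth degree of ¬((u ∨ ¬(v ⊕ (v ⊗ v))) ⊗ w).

v ⊗ v = max(0, 0.51 + 0.51 − 1) = max(0, 0.02) = 0.02
v ⊕ (v ⊗ v) = min(1, 0.51 + 0.02) = min(1, 0.53) = 0.53
¬(v ⊕ (v ⊗ v)) = 1 − 0.53 = 0.47
u ∨ ¬(v ⊕ (v ⊗ v)) = max(0.75, 0.47) = 0.75
(u ∨ ¬(v ⊕ (v ⊗ v))) ⊗ w = max(0, 0.75 + 0.81 − 1) = max(0, 0.56) = 0.56
¬((u ∨ ¬(v ⊕ (v ⊗ v))) ⊗ w) = 1 − 0.56 = 0.44

0.44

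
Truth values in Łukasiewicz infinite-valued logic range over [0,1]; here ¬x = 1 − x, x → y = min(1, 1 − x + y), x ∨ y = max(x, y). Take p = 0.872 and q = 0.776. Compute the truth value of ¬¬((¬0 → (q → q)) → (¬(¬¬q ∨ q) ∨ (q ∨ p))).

0.872

¬0 = 1 − 0.000 = 1.000
q → q = min(1, 1 − 0.776 + 0.776) = min(1, 1.000) = 1.000
¬0 → (q → q) = min(1, 1 − 1.000 + 1.000) = min(1, 1.000) = 1.000
¬q = 1 − 0.776 = 0.224
¬¬q = 1 − 0.224 = 0.776
¬¬q ∨ q = max(0.776, 0.776) = 0.776
¬(¬¬q ∨ q) = 1 − 0.776 = 0.224
q ∨ p = max(0.776, 0.872) = 0.872
¬(¬¬q ∨ q) ∨ (q ∨ p) = max(0.224, 0.872) = 0.872
(¬0 → (q → q)) → (¬(¬¬q ∨ q) ∨ (q ∨ p)) = min(1, 1 − 1.000 + 0.872) = min(1, 0.872) = 0.872
¬((¬0 → (q → q)) → (¬(¬¬q ∨ q) ∨ (q ∨ p))) = 1 − 0.872 = 0.128
¬¬((¬0 → (q → q)) → (¬(¬¬q ∨ q) ∨ (q ∨ p))) = 1 − 0.128 = 0.872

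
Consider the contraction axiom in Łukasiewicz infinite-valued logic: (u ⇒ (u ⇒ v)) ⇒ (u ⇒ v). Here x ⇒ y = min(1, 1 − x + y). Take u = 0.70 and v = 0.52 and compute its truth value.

0.82

u ⇒ v = min(1, 1 − 0.70 + 0.52) = min(1, 0.82) = 0.82
u ⇒ (u ⇒ v) = min(1, 1 − 0.70 + 0.82) = min(1, 1.12) = 1.00
(u ⇒ (u ⇒ v)) ⇒ (u ⇒ v) = min(1, 1 − 1.00 + 0.82) = min(1, 0.82) = 0.82
(The value 0.82 < 1 shows this instance is not satisfied; fails in Ł∞ (the t-norm is not idempotent).)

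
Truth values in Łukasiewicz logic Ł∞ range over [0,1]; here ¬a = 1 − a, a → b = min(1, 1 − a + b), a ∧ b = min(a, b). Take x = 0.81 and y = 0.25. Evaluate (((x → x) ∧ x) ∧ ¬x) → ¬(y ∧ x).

1.00

x → x = min(1, 1 − 0.81 + 0.81) = min(1, 1.00) = 1.00
(x → x) ∧ x = min(1.00, 0.81) = 0.81
¬x = 1 − 0.81 = 0.19
((x → x) ∧ x) ∧ ¬x = min(0.81, 0.19) = 0.19
y ∧ x = min(0.25, 0.81) = 0.25
¬(y ∧ x) = 1 − 0.25 = 0.75
(((x → x) ∧ x) ∧ ¬x) → ¬(y ∧ x) = min(1, 1 − 0.19 + 0.75) = min(1, 1.56) = 1.00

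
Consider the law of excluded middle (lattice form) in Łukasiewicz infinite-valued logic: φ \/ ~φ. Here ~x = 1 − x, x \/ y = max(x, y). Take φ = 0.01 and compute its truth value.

~φ = 1 − 0.01 = 0.99
φ \/ ~φ = max(0.01, 0.99) = 0.99
(The value 0.99 < 1 shows this instance is not satisfied; not a Ł∞-tautology — its value is max(a, 1−a).)

0.99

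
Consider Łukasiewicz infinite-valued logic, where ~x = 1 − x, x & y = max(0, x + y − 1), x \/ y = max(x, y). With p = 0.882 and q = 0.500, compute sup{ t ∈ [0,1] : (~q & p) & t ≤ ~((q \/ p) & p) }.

~q = 1 − 0.500 = 0.500
~q & p = max(0, 0.500 + 0.882 − 1) = max(0, 0.382) = 0.382
So the left factor is ~q & p = 0.382.
q \/ p = max(0.500, 0.882) = 0.882
(q \/ p) & p = max(0, 0.882 + 0.882 − 1) = max(0, 0.764) = 0.764
~((q \/ p) & p) = 1 − 0.764 = 0.236
So the right-hand bound is ~((q \/ p) & p) = 0.236.
The residuum of the Łukasiewicz t-norm gives the supremum: min(1, 1 − 0.382 + 0.236).
1 − 0.382 + 0.236 = 0.854, so t = min(1, 0.854) = 0.854.
Check: 0.382 & 0.854 = max(0, 0.236) = 0.236 ≤ 0.236.

0.854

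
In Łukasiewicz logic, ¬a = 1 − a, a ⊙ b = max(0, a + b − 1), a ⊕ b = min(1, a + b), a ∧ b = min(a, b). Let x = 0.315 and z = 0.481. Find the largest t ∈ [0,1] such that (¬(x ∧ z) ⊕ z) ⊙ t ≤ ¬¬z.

x ∧ z = min(0.315, 0.481) = 0.315
¬(x ∧ z) = 1 − 0.315 = 0.685
¬(x ∧ z) ⊕ z = min(1, 0.685 + 0.481) = min(1, 1.166) = 1.000
So the left factor is ¬(x ∧ z) ⊕ z = 1.000.
¬z = 1 − 0.481 = 0.519
¬¬z = 1 − 0.519 = 0.481
So the right-hand bound is ¬¬z = 0.481.
The residuum of the Łukasiewicz t-norm gives the supremum: min(1, 1 − 1.000 + 0.481).
1 − 1.000 + 0.481 = 0.481, so t = min(1, 0.481) = 0.481.
Check: 1.000 ⊙ 0.481 = max(0, 0.481) = 0.481 ≤ 0.481.

0.481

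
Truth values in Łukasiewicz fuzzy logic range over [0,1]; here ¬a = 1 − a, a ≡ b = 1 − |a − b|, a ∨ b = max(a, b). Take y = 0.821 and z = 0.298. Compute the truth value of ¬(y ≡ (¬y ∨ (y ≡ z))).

0.344

¬y = 1 − 0.821 = 0.179
y ≡ z = 1 − |0.821 − 0.298| = 1 − 0.523 = 0.477
¬y ∨ (y ≡ z) = max(0.179, 0.477) = 0.477
y ≡ (¬y ∨ (y ≡ z)) = 1 − |0.821 − 0.477| = 1 − 0.344 = 0.656
¬(y ≡ (¬y ∨ (y ≡ z))) = 1 − 0.656 = 0.344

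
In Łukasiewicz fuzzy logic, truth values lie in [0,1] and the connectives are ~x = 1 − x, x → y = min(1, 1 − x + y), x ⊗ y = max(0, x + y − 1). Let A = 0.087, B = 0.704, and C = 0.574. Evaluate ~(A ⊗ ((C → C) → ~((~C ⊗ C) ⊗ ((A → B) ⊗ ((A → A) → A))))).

0.913

C → C = min(1, 1 − 0.574 + 0.574) = min(1, 1.000) = 1.000
~C = 1 − 0.574 = 0.426
~C ⊗ C = max(0, 0.426 + 0.574 − 1) = max(0, 0.000) = 0.000
A → B = min(1, 1 − 0.087 + 0.704) = min(1, 1.617) = 1.000
A → A = min(1, 1 − 0.087 + 0.087) = min(1, 1.000) = 1.000
(A → A) → A = min(1, 1 − 1.000 + 0.087) = min(1, 0.087) = 0.087
(A → B) ⊗ ((A → A) → A) = max(0, 1.000 + 0.087 − 1) = max(0, 0.087) = 0.087
(~C ⊗ C) ⊗ ((A → B) ⊗ ((A → A) → A)) = max(0, 0.000 + 0.087 − 1) = max(0, -0.913) = 0.000
~((~C ⊗ C) ⊗ ((A → B) ⊗ ((A → A) → A))) = 1 − 0.000 = 1.000
(C → C) → ~((~C ⊗ C) ⊗ ((A → B) ⊗ ((A → A) → A))) = min(1, 1 − 1.000 + 1.000) = min(1, 1.000) = 1.000
A ⊗ ((C → C) → ~((~C ⊗ C) ⊗ ((A → B) ⊗ ((A → A) → A)))) = max(0, 0.087 + 1.000 − 1) = max(0, 0.087) = 0.087
~(A ⊗ ((C → C) → ~((~C ⊗ C) ⊗ ((A → B) ⊗ ((A → A) → A))))) = 1 − 0.087 = 0.913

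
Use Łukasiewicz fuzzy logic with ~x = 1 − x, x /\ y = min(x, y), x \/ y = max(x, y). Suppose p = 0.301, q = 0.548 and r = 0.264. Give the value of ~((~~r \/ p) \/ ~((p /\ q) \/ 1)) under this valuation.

~r = 1 − 0.264 = 0.736
~~r = 1 − 0.736 = 0.264
~~r \/ p = max(0.264, 0.301) = 0.301
p /\ q = min(0.301, 0.548) = 0.301
(p /\ q) \/ 1 = max(0.301, 1.000) = 1.000
~((p /\ q) \/ 1) = 1 − 1.000 = 0.000
(~~r \/ p) \/ ~((p /\ q) \/ 1) = max(0.301, 0.000) = 0.301
~((~~r \/ p) \/ ~((p /\ q) \/ 1)) = 1 − 0.301 = 0.699

0.699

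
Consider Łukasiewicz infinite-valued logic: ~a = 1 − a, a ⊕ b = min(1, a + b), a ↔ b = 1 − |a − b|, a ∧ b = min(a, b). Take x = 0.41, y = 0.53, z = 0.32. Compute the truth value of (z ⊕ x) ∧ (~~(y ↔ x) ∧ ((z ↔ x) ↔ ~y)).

0.56

z ⊕ x = min(1, 0.32 + 0.41) = min(1, 0.73) = 0.73
y ↔ x = 1 − |0.53 − 0.41| = 1 − 0.12 = 0.88
~(y ↔ x) = 1 − 0.88 = 0.12
~~(y ↔ x) = 1 − 0.12 = 0.88
z ↔ x = 1 − |0.32 − 0.41| = 1 − 0.09 = 0.91
~y = 1 − 0.53 = 0.47
(z ↔ x) ↔ ~y = 1 − |0.91 − 0.47| = 1 − 0.44 = 0.56
~~(y ↔ x) ∧ ((z ↔ x) ↔ ~y) = min(0.88, 0.56) = 0.56
(z ⊕ x) ∧ (~~(y ↔ x) ∧ ((z ↔ x) ↔ ~y)) = min(0.73, 0.56) = 0.56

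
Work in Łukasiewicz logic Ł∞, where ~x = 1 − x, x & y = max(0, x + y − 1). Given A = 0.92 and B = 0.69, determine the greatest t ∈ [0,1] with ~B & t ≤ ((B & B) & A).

~B = 1 − 0.69 = 0.31
So the left factor is ~B = 0.31.
B & B = max(0, 0.69 + 0.69 − 1) = max(0, 0.38) = 0.38
(B & B) & A = max(0, 0.38 + 0.92 − 1) = max(0, 0.30) = 0.30
So the right-hand bound is (B & B) & A = 0.30.
The residuum of the Łukasiewicz t-norm gives the supremum: min(1, 1 − 0.31 + 0.30).
1 − 0.31 + 0.30 = 0.99, so t = min(1, 0.99) = 0.99.
Check: 0.31 & 0.99 = max(0, 0.30) = 0.30 ≤ 0.30.

0.99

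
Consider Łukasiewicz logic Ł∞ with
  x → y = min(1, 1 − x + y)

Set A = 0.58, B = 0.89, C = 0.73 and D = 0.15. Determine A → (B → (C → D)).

C → D = min(1, 1 − 0.73 + 0.15) = min(1, 0.42) = 0.42
B → (C → D) = min(1, 1 − 0.89 + 0.42) = min(1, 0.53) = 0.53
A → (B → (C → D)) = min(1, 1 − 0.58 + 0.53) = min(1, 0.95) = 0.95

0.95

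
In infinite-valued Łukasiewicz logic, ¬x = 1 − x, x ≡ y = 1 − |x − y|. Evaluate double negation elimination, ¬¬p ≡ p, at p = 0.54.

¬p = 1 − 0.54 = 0.46
¬¬p = 1 − 0.46 = 0.54
¬¬p ≡ p = 1 − |0.54 − 0.54| = 1 − 0.00 = 1.00
(As expected: always 1 in Ł∞ since negation is involutive.)

1.00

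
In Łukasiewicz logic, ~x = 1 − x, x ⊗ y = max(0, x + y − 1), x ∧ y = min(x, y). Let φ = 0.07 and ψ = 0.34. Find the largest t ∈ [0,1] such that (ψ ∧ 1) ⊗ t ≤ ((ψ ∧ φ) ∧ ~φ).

0.73

ψ ∧ 1 = min(0.34, 1.00) = 0.34
So the left factor is ψ ∧ 1 = 0.34.
ψ ∧ φ = min(0.34, 0.07) = 0.07
~φ = 1 − 0.07 = 0.93
(ψ ∧ φ) ∧ ~φ = min(0.07, 0.93) = 0.07
So the right-hand bound is (ψ ∧ φ) ∧ ~φ = 0.07.
The residuum of the Łukasiewicz t-norm gives the supremum: min(1, 1 − 0.34 + 0.07).
1 − 0.34 + 0.07 = 0.73, so t = min(1, 0.73) = 0.73.
Check: 0.34 ⊗ 0.73 = max(0, 0.07) = 0.07 ≤ 0.07.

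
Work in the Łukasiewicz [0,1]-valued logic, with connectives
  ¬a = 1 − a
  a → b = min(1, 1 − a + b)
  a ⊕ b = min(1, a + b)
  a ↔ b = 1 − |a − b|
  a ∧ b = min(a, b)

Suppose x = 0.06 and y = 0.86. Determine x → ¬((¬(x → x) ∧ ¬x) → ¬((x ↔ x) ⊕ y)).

0.94

x → x = min(1, 1 − 0.06 + 0.06) = min(1, 1.00) = 1.00
¬(x → x) = 1 − 1.00 = 0.00
¬x = 1 − 0.06 = 0.94
¬(x → x) ∧ ¬x = min(0.00, 0.94) = 0.00
x ↔ x = 1 − |0.06 − 0.06| = 1 − 0.00 = 1.00
(x ↔ x) ⊕ y = min(1, 1.00 + 0.86) = min(1, 1.86) = 1.00
¬((x ↔ x) ⊕ y) = 1 − 1.00 = 0.00
(¬(x → x) ∧ ¬x) → ¬((x ↔ x) ⊕ y) = min(1, 1 − 0.00 + 0.00) = min(1, 1.00) = 1.00
¬((¬(x → x) ∧ ¬x) → ¬((x ↔ x) ⊕ y)) = 1 − 1.00 = 0.00
x → ¬((¬(x → x) ∧ ¬x) → ¬((x ↔ x) ⊕ y)) = min(1, 1 − 0.06 + 0.00) = min(1, 0.94) = 0.94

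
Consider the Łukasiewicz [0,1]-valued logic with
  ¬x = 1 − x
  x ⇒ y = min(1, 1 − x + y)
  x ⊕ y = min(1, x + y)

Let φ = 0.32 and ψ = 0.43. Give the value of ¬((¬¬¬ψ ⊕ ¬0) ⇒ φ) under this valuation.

¬ψ = 1 − 0.43 = 0.57
¬¬ψ = 1 − 0.57 = 0.43
¬¬¬ψ = 1 − 0.43 = 0.57
¬0 = 1 − 0.00 = 1.00
¬¬¬ψ ⊕ ¬0 = min(1, 0.57 + 1.00) = min(1, 1.57) = 1.00
(¬¬¬ψ ⊕ ¬0) ⇒ φ = min(1, 1 − 1.00 + 0.32) = min(1, 0.32) = 0.32
¬((¬¬¬ψ ⊕ ¬0) ⇒ φ) = 1 − 0.32 = 0.68

0.68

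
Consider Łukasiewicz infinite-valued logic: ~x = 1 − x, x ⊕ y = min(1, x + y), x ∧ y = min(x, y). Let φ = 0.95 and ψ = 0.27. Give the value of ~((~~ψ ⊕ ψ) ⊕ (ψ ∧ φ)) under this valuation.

~ψ = 1 − 0.27 = 0.73
~~ψ = 1 − 0.73 = 0.27
~~ψ ⊕ ψ = min(1, 0.27 + 0.27) = min(1, 0.54) = 0.54
ψ ∧ φ = min(0.27, 0.95) = 0.27
(~~ψ ⊕ ψ) ⊕ (ψ ∧ φ) = min(1, 0.54 + 0.27) = min(1, 0.81) = 0.81
~((~~ψ ⊕ ψ) ⊕ (ψ ∧ φ)) = 1 − 0.81 = 0.19

0.19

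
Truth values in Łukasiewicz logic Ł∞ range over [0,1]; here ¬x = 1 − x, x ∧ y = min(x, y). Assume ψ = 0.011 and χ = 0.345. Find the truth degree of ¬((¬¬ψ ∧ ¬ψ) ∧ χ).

¬ψ = 1 − 0.011 = 0.989
¬¬ψ = 1 − 0.989 = 0.011
¬¬ψ ∧ ¬ψ = min(0.011, 0.989) = 0.011
(¬¬ψ ∧ ¬ψ) ∧ χ = min(0.011, 0.345) = 0.011
¬((¬¬ψ ∧ ¬ψ) ∧ χ) = 1 − 0.011 = 0.989

0.989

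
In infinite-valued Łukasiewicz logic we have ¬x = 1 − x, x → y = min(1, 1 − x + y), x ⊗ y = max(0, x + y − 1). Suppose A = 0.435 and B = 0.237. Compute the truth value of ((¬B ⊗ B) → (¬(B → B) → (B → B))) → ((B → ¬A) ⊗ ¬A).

¬B = 1 − 0.237 = 0.763
¬B ⊗ B = max(0, 0.763 + 0.237 − 1) = max(0, 0.000) = 0.000
B → B = min(1, 1 − 0.237 + 0.237) = min(1, 1.000) = 1.000
¬(B → B) = 1 − 1.000 = 0.000
¬(B → B) → (B → B) = min(1, 1 − 0.000 + 1.000) = min(1, 2.000) = 1.000
(¬B ⊗ B) → (¬(B → B) → (B → B)) = min(1, 1 − 0.000 + 1.000) = min(1, 2.000) = 1.000
¬A = 1 − 0.435 = 0.565
B → ¬A = min(1, 1 − 0.237 + 0.565) = min(1, 1.328) = 1.000
(B → ¬A) ⊗ ¬A = max(0, 1.000 + 0.565 − 1) = max(0, 0.565) = 0.565
((¬B ⊗ B) → (¬(B → B) → (B → B))) → ((B → ¬A) ⊗ ¬A) = min(1, 1 − 1.000 + 0.565) = min(1, 0.565) = 0.565

0.565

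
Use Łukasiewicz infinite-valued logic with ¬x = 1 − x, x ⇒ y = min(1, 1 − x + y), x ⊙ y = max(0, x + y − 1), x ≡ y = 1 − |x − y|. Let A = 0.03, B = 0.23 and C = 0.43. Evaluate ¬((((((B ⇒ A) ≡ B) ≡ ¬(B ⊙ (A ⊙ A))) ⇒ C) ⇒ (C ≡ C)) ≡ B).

0.77

B ⇒ A = min(1, 1 − 0.23 + 0.03) = min(1, 0.80) = 0.80
(B ⇒ A) ≡ B = 1 − |0.80 − 0.23| = 1 − 0.57 = 0.43
A ⊙ A = max(0, 0.03 + 0.03 − 1) = max(0, -0.94) = 0.00
B ⊙ (A ⊙ A) = max(0, 0.23 + 0.00 − 1) = max(0, -0.77) = 0.00
¬(B ⊙ (A ⊙ A)) = 1 − 0.00 = 1.00
((B ⇒ A) ≡ B) ≡ ¬(B ⊙ (A ⊙ A)) = 1 − |0.43 − 1.00| = 1 − 0.57 = 0.43
(((B ⇒ A) ≡ B) ≡ ¬(B ⊙ (A ⊙ A))) ⇒ C = min(1, 1 − 0.43 + 0.43) = min(1, 1.00) = 1.00
C ≡ C = 1 − |0.43 − 0.43| = 1 − 0.00 = 1.00
((((B ⇒ A) ≡ B) ≡ ¬(B ⊙ (A ⊙ A))) ⇒ C) ⇒ (C ≡ C) = min(1, 1 − 1.00 + 1.00) = min(1, 1.00) = 1.00
(((((B ⇒ A) ≡ B) ≡ ¬(B ⊙ (A ⊙ A))) ⇒ C) ⇒ (C ≡ C)) ≡ B = 1 − |1.00 − 0.23| = 1 − 0.77 = 0.23
¬((((((B ⇒ A) ≡ B) ≡ ¬(B ⊙ (A ⊙ A))) ⇒ C) ⇒ (C ≡ C)) ≡ B) = 1 − 0.23 = 0.77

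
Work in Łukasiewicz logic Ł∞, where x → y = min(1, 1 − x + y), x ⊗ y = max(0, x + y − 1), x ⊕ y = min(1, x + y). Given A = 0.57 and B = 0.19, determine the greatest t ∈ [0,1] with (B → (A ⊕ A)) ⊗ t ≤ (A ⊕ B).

A ⊕ A = min(1, 0.57 + 0.57) = min(1, 1.14) = 1.00
B → (A ⊕ A) = min(1, 1 − 0.19 + 1.00) = min(1, 1.81) = 1.00
So the left factor is B → (A ⊕ A) = 1.00.
A ⊕ B = min(1, 0.57 + 0.19) = min(1, 0.76) = 0.76
So the right-hand bound is A ⊕ B = 0.76.
The residuum of the Łukasiewicz t-norm gives the supremum: min(1, 1 − 1.00 + 0.76).
1 − 1.00 + 0.76 = 0.76, so t = min(1, 0.76) = 0.76.
Check: 1.00 ⊗ 0.76 = max(0, 0.76) = 0.76 ≤ 0.76.

0.76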